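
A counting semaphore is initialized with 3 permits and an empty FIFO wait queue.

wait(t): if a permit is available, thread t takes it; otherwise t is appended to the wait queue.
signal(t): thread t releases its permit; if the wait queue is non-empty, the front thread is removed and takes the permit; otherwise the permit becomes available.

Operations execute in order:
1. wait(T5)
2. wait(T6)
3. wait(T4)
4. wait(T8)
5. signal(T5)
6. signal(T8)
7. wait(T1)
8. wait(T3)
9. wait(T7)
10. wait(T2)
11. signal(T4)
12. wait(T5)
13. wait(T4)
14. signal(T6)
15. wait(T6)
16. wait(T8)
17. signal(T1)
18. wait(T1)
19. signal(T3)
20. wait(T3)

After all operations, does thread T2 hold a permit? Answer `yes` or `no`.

Answer: yes

Derivation:
Step 1: wait(T5) -> count=2 queue=[] holders={T5}
Step 2: wait(T6) -> count=1 queue=[] holders={T5,T6}
Step 3: wait(T4) -> count=0 queue=[] holders={T4,T5,T6}
Step 4: wait(T8) -> count=0 queue=[T8] holders={T4,T5,T6}
Step 5: signal(T5) -> count=0 queue=[] holders={T4,T6,T8}
Step 6: signal(T8) -> count=1 queue=[] holders={T4,T6}
Step 7: wait(T1) -> count=0 queue=[] holders={T1,T4,T6}
Step 8: wait(T3) -> count=0 queue=[T3] holders={T1,T4,T6}
Step 9: wait(T7) -> count=0 queue=[T3,T7] holders={T1,T4,T6}
Step 10: wait(T2) -> count=0 queue=[T3,T7,T2] holders={T1,T4,T6}
Step 11: signal(T4) -> count=0 queue=[T7,T2] holders={T1,T3,T6}
Step 12: wait(T5) -> count=0 queue=[T7,T2,T5] holders={T1,T3,T6}
Step 13: wait(T4) -> count=0 queue=[T7,T2,T5,T4] holders={T1,T3,T6}
Step 14: signal(T6) -> count=0 queue=[T2,T5,T4] holders={T1,T3,T7}
Step 15: wait(T6) -> count=0 queue=[T2,T5,T4,T6] holders={T1,T3,T7}
Step 16: wait(T8) -> count=0 queue=[T2,T5,T4,T6,T8] holders={T1,T3,T7}
Step 17: signal(T1) -> count=0 queue=[T5,T4,T6,T8] holders={T2,T3,T7}
Step 18: wait(T1) -> count=0 queue=[T5,T4,T6,T8,T1] holders={T2,T3,T7}
Step 19: signal(T3) -> count=0 queue=[T4,T6,T8,T1] holders={T2,T5,T7}
Step 20: wait(T3) -> count=0 queue=[T4,T6,T8,T1,T3] holders={T2,T5,T7}
Final holders: {T2,T5,T7} -> T2 in holders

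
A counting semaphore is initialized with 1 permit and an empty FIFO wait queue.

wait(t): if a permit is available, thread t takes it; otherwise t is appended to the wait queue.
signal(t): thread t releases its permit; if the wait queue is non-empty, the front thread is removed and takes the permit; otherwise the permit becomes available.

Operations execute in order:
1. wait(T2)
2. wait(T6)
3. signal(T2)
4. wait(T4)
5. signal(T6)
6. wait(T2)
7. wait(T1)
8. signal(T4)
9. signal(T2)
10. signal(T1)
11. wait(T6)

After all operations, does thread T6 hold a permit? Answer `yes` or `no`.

Step 1: wait(T2) -> count=0 queue=[] holders={T2}
Step 2: wait(T6) -> count=0 queue=[T6] holders={T2}
Step 3: signal(T2) -> count=0 queue=[] holders={T6}
Step 4: wait(T4) -> count=0 queue=[T4] holders={T6}
Step 5: signal(T6) -> count=0 queue=[] holders={T4}
Step 6: wait(T2) -> count=0 queue=[T2] holders={T4}
Step 7: wait(T1) -> count=0 queue=[T2,T1] holders={T4}
Step 8: signal(T4) -> count=0 queue=[T1] holders={T2}
Step 9: signal(T2) -> count=0 queue=[] holders={T1}
Step 10: signal(T1) -> count=1 queue=[] holders={none}
Step 11: wait(T6) -> count=0 queue=[] holders={T6}
Final holders: {T6} -> T6 in holders

Answer: yes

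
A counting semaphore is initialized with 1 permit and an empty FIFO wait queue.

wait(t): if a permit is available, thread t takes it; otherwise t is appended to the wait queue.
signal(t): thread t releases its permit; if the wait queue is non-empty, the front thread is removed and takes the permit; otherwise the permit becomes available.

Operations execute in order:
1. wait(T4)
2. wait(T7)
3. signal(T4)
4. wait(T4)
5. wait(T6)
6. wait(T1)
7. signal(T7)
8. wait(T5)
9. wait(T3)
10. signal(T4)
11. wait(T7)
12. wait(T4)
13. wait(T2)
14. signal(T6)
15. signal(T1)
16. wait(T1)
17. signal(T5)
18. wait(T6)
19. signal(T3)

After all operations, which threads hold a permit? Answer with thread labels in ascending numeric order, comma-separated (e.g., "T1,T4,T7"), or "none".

Answer: T7

Derivation:
Step 1: wait(T4) -> count=0 queue=[] holders={T4}
Step 2: wait(T7) -> count=0 queue=[T7] holders={T4}
Step 3: signal(T4) -> count=0 queue=[] holders={T7}
Step 4: wait(T4) -> count=0 queue=[T4] holders={T7}
Step 5: wait(T6) -> count=0 queue=[T4,T6] holders={T7}
Step 6: wait(T1) -> count=0 queue=[T4,T6,T1] holders={T7}
Step 7: signal(T7) -> count=0 queue=[T6,T1] holders={T4}
Step 8: wait(T5) -> count=0 queue=[T6,T1,T5] holders={T4}
Step 9: wait(T3) -> count=0 queue=[T6,T1,T5,T3] holders={T4}
Step 10: signal(T4) -> count=0 queue=[T1,T5,T3] holders={T6}
Step 11: wait(T7) -> count=0 queue=[T1,T5,T3,T7] holders={T6}
Step 12: wait(T4) -> count=0 queue=[T1,T5,T3,T7,T4] holders={T6}
Step 13: wait(T2) -> count=0 queue=[T1,T5,T3,T7,T4,T2] holders={T6}
Step 14: signal(T6) -> count=0 queue=[T5,T3,T7,T4,T2] holders={T1}
Step 15: signal(T1) -> count=0 queue=[T3,T7,T4,T2] holders={T5}
Step 16: wait(T1) -> count=0 queue=[T3,T7,T4,T2,T1] holders={T5}
Step 17: signal(T5) -> count=0 queue=[T7,T4,T2,T1] holders={T3}
Step 18: wait(T6) -> count=0 queue=[T7,T4,T2,T1,T6] holders={T3}
Step 19: signal(T3) -> count=0 queue=[T4,T2,T1,T6] holders={T7}
Final holders: T7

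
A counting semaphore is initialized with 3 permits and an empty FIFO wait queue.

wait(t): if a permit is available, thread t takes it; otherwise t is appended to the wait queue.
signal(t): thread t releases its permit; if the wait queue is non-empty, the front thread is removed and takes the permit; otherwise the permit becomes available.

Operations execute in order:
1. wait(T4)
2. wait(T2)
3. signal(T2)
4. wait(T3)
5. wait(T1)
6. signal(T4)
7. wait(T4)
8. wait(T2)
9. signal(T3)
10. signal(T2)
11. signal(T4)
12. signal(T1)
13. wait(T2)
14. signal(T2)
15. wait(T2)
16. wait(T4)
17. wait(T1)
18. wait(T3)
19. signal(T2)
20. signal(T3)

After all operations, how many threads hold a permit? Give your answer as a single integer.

Answer: 2

Derivation:
Step 1: wait(T4) -> count=2 queue=[] holders={T4}
Step 2: wait(T2) -> count=1 queue=[] holders={T2,T4}
Step 3: signal(T2) -> count=2 queue=[] holders={T4}
Step 4: wait(T3) -> count=1 queue=[] holders={T3,T4}
Step 5: wait(T1) -> count=0 queue=[] holders={T1,T3,T4}
Step 6: signal(T4) -> count=1 queue=[] holders={T1,T3}
Step 7: wait(T4) -> count=0 queue=[] holders={T1,T3,T4}
Step 8: wait(T2) -> count=0 queue=[T2] holders={T1,T3,T4}
Step 9: signal(T3) -> count=0 queue=[] holders={T1,T2,T4}
Step 10: signal(T2) -> count=1 queue=[] holders={T1,T4}
Step 11: signal(T4) -> count=2 queue=[] holders={T1}
Step 12: signal(T1) -> count=3 queue=[] holders={none}
Step 13: wait(T2) -> count=2 queue=[] holders={T2}
Step 14: signal(T2) -> count=3 queue=[] holders={none}
Step 15: wait(T2) -> count=2 queue=[] holders={T2}
Step 16: wait(T4) -> count=1 queue=[] holders={T2,T4}
Step 17: wait(T1) -> count=0 queue=[] holders={T1,T2,T4}
Step 18: wait(T3) -> count=0 queue=[T3] holders={T1,T2,T4}
Step 19: signal(T2) -> count=0 queue=[] holders={T1,T3,T4}
Step 20: signal(T3) -> count=1 queue=[] holders={T1,T4}
Final holders: {T1,T4} -> 2 thread(s)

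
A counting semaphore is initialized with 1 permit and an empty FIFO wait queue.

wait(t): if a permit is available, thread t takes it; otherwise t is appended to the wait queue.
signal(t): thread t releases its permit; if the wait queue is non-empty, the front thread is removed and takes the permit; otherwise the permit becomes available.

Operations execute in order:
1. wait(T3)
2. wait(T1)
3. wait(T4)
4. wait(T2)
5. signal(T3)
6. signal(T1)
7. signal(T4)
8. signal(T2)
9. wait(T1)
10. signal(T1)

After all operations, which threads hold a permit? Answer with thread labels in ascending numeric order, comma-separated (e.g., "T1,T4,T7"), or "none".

Answer: none

Derivation:
Step 1: wait(T3) -> count=0 queue=[] holders={T3}
Step 2: wait(T1) -> count=0 queue=[T1] holders={T3}
Step 3: wait(T4) -> count=0 queue=[T1,T4] holders={T3}
Step 4: wait(T2) -> count=0 queue=[T1,T4,T2] holders={T3}
Step 5: signal(T3) -> count=0 queue=[T4,T2] holders={T1}
Step 6: signal(T1) -> count=0 queue=[T2] holders={T4}
Step 7: signal(T4) -> count=0 queue=[] holders={T2}
Step 8: signal(T2) -> count=1 queue=[] holders={none}
Step 9: wait(T1) -> count=0 queue=[] holders={T1}
Step 10: signal(T1) -> count=1 queue=[] holders={none}
Final holders: none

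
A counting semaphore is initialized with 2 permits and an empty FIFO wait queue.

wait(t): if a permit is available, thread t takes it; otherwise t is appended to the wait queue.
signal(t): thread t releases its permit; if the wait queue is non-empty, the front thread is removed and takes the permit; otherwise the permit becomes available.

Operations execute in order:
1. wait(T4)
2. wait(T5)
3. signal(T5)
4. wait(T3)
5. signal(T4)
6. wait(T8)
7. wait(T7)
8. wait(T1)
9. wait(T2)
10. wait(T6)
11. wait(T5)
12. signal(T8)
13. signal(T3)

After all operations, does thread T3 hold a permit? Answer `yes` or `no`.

Answer: no

Derivation:
Step 1: wait(T4) -> count=1 queue=[] holders={T4}
Step 2: wait(T5) -> count=0 queue=[] holders={T4,T5}
Step 3: signal(T5) -> count=1 queue=[] holders={T4}
Step 4: wait(T3) -> count=0 queue=[] holders={T3,T4}
Step 5: signal(T4) -> count=1 queue=[] holders={T3}
Step 6: wait(T8) -> count=0 queue=[] holders={T3,T8}
Step 7: wait(T7) -> count=0 queue=[T7] holders={T3,T8}
Step 8: wait(T1) -> count=0 queue=[T7,T1] holders={T3,T8}
Step 9: wait(T2) -> count=0 queue=[T7,T1,T2] holders={T3,T8}
Step 10: wait(T6) -> count=0 queue=[T7,T1,T2,T6] holders={T3,T8}
Step 11: wait(T5) -> count=0 queue=[T7,T1,T2,T6,T5] holders={T3,T8}
Step 12: signal(T8) -> count=0 queue=[T1,T2,T6,T5] holders={T3,T7}
Step 13: signal(T3) -> count=0 queue=[T2,T6,T5] holders={T1,T7}
Final holders: {T1,T7} -> T3 not in holders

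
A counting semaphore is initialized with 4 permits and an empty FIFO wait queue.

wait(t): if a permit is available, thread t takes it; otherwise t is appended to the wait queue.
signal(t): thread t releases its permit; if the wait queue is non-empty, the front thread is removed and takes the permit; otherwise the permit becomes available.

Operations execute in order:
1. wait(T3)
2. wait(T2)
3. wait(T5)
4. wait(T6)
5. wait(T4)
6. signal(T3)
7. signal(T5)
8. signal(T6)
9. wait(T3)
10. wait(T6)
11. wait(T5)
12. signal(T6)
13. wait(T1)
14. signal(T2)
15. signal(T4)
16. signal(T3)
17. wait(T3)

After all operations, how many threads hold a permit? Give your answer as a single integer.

Answer: 3

Derivation:
Step 1: wait(T3) -> count=3 queue=[] holders={T3}
Step 2: wait(T2) -> count=2 queue=[] holders={T2,T3}
Step 3: wait(T5) -> count=1 queue=[] holders={T2,T3,T5}
Step 4: wait(T6) -> count=0 queue=[] holders={T2,T3,T5,T6}
Step 5: wait(T4) -> count=0 queue=[T4] holders={T2,T3,T5,T6}
Step 6: signal(T3) -> count=0 queue=[] holders={T2,T4,T5,T6}
Step 7: signal(T5) -> count=1 queue=[] holders={T2,T4,T6}
Step 8: signal(T6) -> count=2 queue=[] holders={T2,T4}
Step 9: wait(T3) -> count=1 queue=[] holders={T2,T3,T4}
Step 10: wait(T6) -> count=0 queue=[] holders={T2,T3,T4,T6}
Step 11: wait(T5) -> count=0 queue=[T5] holders={T2,T3,T4,T6}
Step 12: signal(T6) -> count=0 queue=[] holders={T2,T3,T4,T5}
Step 13: wait(T1) -> count=0 queue=[T1] holders={T2,T3,T4,T5}
Step 14: signal(T2) -> count=0 queue=[] holders={T1,T3,T4,T5}
Step 15: signal(T4) -> count=1 queue=[] holders={T1,T3,T5}
Step 16: signal(T3) -> count=2 queue=[] holders={T1,T5}
Step 17: wait(T3) -> count=1 queue=[] holders={T1,T3,T5}
Final holders: {T1,T3,T5} -> 3 thread(s)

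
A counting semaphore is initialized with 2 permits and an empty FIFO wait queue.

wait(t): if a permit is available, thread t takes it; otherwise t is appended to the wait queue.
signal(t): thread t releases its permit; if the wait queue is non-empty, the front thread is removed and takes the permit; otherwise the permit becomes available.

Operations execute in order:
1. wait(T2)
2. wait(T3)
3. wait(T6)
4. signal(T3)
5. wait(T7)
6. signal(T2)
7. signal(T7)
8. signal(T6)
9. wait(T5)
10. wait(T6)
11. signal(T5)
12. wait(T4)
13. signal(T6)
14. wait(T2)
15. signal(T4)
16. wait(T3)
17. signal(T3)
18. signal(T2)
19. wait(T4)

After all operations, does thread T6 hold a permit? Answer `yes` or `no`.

Step 1: wait(T2) -> count=1 queue=[] holders={T2}
Step 2: wait(T3) -> count=0 queue=[] holders={T2,T3}
Step 3: wait(T6) -> count=0 queue=[T6] holders={T2,T3}
Step 4: signal(T3) -> count=0 queue=[] holders={T2,T6}
Step 5: wait(T7) -> count=0 queue=[T7] holders={T2,T6}
Step 6: signal(T2) -> count=0 queue=[] holders={T6,T7}
Step 7: signal(T7) -> count=1 queue=[] holders={T6}
Step 8: signal(T6) -> count=2 queue=[] holders={none}
Step 9: wait(T5) -> count=1 queue=[] holders={T5}
Step 10: wait(T6) -> count=0 queue=[] holders={T5,T6}
Step 11: signal(T5) -> count=1 queue=[] holders={T6}
Step 12: wait(T4) -> count=0 queue=[] holders={T4,T6}
Step 13: signal(T6) -> count=1 queue=[] holders={T4}
Step 14: wait(T2) -> count=0 queue=[] holders={T2,T4}
Step 15: signal(T4) -> count=1 queue=[] holders={T2}
Step 16: wait(T3) -> count=0 queue=[] holders={T2,T3}
Step 17: signal(T3) -> count=1 queue=[] holders={T2}
Step 18: signal(T2) -> count=2 queue=[] holders={none}
Step 19: wait(T4) -> count=1 queue=[] holders={T4}
Final holders: {T4} -> T6 not in holders

Answer: no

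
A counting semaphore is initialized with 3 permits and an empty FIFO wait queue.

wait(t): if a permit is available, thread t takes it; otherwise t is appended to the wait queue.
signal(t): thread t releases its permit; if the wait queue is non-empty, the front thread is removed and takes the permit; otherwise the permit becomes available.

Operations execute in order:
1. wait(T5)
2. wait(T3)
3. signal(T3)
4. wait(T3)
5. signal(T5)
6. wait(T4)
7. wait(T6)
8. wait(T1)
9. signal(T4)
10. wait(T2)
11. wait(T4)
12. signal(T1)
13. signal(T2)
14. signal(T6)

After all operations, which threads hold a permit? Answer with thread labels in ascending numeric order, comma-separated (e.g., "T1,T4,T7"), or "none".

Answer: T3,T4

Derivation:
Step 1: wait(T5) -> count=2 queue=[] holders={T5}
Step 2: wait(T3) -> count=1 queue=[] holders={T3,T5}
Step 3: signal(T3) -> count=2 queue=[] holders={T5}
Step 4: wait(T3) -> count=1 queue=[] holders={T3,T5}
Step 5: signal(T5) -> count=2 queue=[] holders={T3}
Step 6: wait(T4) -> count=1 queue=[] holders={T3,T4}
Step 7: wait(T6) -> count=0 queue=[] holders={T3,T4,T6}
Step 8: wait(T1) -> count=0 queue=[T1] holders={T3,T4,T6}
Step 9: signal(T4) -> count=0 queue=[] holders={T1,T3,T6}
Step 10: wait(T2) -> count=0 queue=[T2] holders={T1,T3,T6}
Step 11: wait(T4) -> count=0 queue=[T2,T4] holders={T1,T3,T6}
Step 12: signal(T1) -> count=0 queue=[T4] holders={T2,T3,T6}
Step 13: signal(T2) -> count=0 queue=[] holders={T3,T4,T6}
Step 14: signal(T6) -> count=1 queue=[] holders={T3,T4}
Final holders: T3,T4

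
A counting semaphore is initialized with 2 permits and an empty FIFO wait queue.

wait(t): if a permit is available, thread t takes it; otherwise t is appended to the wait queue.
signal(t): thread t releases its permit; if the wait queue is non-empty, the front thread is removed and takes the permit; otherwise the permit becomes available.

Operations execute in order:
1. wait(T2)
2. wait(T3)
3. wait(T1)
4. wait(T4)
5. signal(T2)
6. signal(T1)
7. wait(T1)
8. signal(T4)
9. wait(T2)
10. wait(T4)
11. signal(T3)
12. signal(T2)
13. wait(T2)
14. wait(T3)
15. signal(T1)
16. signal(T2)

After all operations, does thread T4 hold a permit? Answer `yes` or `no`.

Step 1: wait(T2) -> count=1 queue=[] holders={T2}
Step 2: wait(T3) -> count=0 queue=[] holders={T2,T3}
Step 3: wait(T1) -> count=0 queue=[T1] holders={T2,T3}
Step 4: wait(T4) -> count=0 queue=[T1,T4] holders={T2,T3}
Step 5: signal(T2) -> count=0 queue=[T4] holders={T1,T3}
Step 6: signal(T1) -> count=0 queue=[] holders={T3,T4}
Step 7: wait(T1) -> count=0 queue=[T1] holders={T3,T4}
Step 8: signal(T4) -> count=0 queue=[] holders={T1,T3}
Step 9: wait(T2) -> count=0 queue=[T2] holders={T1,T3}
Step 10: wait(T4) -> count=0 queue=[T2,T4] holders={T1,T3}
Step 11: signal(T3) -> count=0 queue=[T4] holders={T1,T2}
Step 12: signal(T2) -> count=0 queue=[] holders={T1,T4}
Step 13: wait(T2) -> count=0 queue=[T2] holders={T1,T4}
Step 14: wait(T3) -> count=0 queue=[T2,T3] holders={T1,T4}
Step 15: signal(T1) -> count=0 queue=[T3] holders={T2,T4}
Step 16: signal(T2) -> count=0 queue=[] holders={T3,T4}
Final holders: {T3,T4} -> T4 in holders

Answer: yes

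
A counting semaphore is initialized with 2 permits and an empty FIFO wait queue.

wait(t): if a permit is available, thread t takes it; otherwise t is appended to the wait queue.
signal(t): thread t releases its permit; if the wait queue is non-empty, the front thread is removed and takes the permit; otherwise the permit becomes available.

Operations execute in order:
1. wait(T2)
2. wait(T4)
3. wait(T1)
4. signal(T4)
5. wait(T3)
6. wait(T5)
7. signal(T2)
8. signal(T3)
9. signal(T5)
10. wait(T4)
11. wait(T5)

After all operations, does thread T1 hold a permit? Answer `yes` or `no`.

Answer: yes

Derivation:
Step 1: wait(T2) -> count=1 queue=[] holders={T2}
Step 2: wait(T4) -> count=0 queue=[] holders={T2,T4}
Step 3: wait(T1) -> count=0 queue=[T1] holders={T2,T4}
Step 4: signal(T4) -> count=0 queue=[] holders={T1,T2}
Step 5: wait(T3) -> count=0 queue=[T3] holders={T1,T2}
Step 6: wait(T5) -> count=0 queue=[T3,T5] holders={T1,T2}
Step 7: signal(T2) -> count=0 queue=[T5] holders={T1,T3}
Step 8: signal(T3) -> count=0 queue=[] holders={T1,T5}
Step 9: signal(T5) -> count=1 queue=[] holders={T1}
Step 10: wait(T4) -> count=0 queue=[] holders={T1,T4}
Step 11: wait(T5) -> count=0 queue=[T5] holders={T1,T4}
Final holders: {T1,T4} -> T1 in holders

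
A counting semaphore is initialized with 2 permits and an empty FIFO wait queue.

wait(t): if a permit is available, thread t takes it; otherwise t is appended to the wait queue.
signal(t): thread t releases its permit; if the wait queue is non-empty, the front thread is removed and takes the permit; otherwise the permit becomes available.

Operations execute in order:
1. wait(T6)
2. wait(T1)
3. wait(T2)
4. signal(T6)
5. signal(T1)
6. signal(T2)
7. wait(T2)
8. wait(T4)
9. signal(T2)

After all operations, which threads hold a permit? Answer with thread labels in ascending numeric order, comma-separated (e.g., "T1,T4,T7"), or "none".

Step 1: wait(T6) -> count=1 queue=[] holders={T6}
Step 2: wait(T1) -> count=0 queue=[] holders={T1,T6}
Step 3: wait(T2) -> count=0 queue=[T2] holders={T1,T6}
Step 4: signal(T6) -> count=0 queue=[] holders={T1,T2}
Step 5: signal(T1) -> count=1 queue=[] holders={T2}
Step 6: signal(T2) -> count=2 queue=[] holders={none}
Step 7: wait(T2) -> count=1 queue=[] holders={T2}
Step 8: wait(T4) -> count=0 queue=[] holders={T2,T4}
Step 9: signal(T2) -> count=1 queue=[] holders={T4}
Final holders: T4

Answer: T4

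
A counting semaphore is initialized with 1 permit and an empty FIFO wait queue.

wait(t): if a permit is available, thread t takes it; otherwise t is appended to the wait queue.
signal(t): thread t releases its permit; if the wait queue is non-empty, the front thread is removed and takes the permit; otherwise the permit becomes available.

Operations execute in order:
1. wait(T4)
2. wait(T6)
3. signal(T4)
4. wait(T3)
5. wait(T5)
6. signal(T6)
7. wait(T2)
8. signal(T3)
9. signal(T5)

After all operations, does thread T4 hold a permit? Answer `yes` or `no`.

Step 1: wait(T4) -> count=0 queue=[] holders={T4}
Step 2: wait(T6) -> count=0 queue=[T6] holders={T4}
Step 3: signal(T4) -> count=0 queue=[] holders={T6}
Step 4: wait(T3) -> count=0 queue=[T3] holders={T6}
Step 5: wait(T5) -> count=0 queue=[T3,T5] holders={T6}
Step 6: signal(T6) -> count=0 queue=[T5] holders={T3}
Step 7: wait(T2) -> count=0 queue=[T5,T2] holders={T3}
Step 8: signal(T3) -> count=0 queue=[T2] holders={T5}
Step 9: signal(T5) -> count=0 queue=[] holders={T2}
Final holders: {T2} -> T4 not in holders

Answer: no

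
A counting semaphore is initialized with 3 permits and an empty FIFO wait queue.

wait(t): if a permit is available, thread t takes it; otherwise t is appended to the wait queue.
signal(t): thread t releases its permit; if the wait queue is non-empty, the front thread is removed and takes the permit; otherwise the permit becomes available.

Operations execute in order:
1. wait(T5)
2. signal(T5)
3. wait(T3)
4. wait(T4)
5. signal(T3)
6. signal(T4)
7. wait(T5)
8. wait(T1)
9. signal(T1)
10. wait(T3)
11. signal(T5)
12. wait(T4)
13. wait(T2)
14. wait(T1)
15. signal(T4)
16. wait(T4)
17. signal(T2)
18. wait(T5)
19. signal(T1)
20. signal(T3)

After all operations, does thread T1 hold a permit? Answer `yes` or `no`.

Step 1: wait(T5) -> count=2 queue=[] holders={T5}
Step 2: signal(T5) -> count=3 queue=[] holders={none}
Step 3: wait(T3) -> count=2 queue=[] holders={T3}
Step 4: wait(T4) -> count=1 queue=[] holders={T3,T4}
Step 5: signal(T3) -> count=2 queue=[] holders={T4}
Step 6: signal(T4) -> count=3 queue=[] holders={none}
Step 7: wait(T5) -> count=2 queue=[] holders={T5}
Step 8: wait(T1) -> count=1 queue=[] holders={T1,T5}
Step 9: signal(T1) -> count=2 queue=[] holders={T5}
Step 10: wait(T3) -> count=1 queue=[] holders={T3,T5}
Step 11: signal(T5) -> count=2 queue=[] holders={T3}
Step 12: wait(T4) -> count=1 queue=[] holders={T3,T4}
Step 13: wait(T2) -> count=0 queue=[] holders={T2,T3,T4}
Step 14: wait(T1) -> count=0 queue=[T1] holders={T2,T3,T4}
Step 15: signal(T4) -> count=0 queue=[] holders={T1,T2,T3}
Step 16: wait(T4) -> count=0 queue=[T4] holders={T1,T2,T3}
Step 17: signal(T2) -> count=0 queue=[] holders={T1,T3,T4}
Step 18: wait(T5) -> count=0 queue=[T5] holders={T1,T3,T4}
Step 19: signal(T1) -> count=0 queue=[] holders={T3,T4,T5}
Step 20: signal(T3) -> count=1 queue=[] holders={T4,T5}
Final holders: {T4,T5} -> T1 not in holders

Answer: no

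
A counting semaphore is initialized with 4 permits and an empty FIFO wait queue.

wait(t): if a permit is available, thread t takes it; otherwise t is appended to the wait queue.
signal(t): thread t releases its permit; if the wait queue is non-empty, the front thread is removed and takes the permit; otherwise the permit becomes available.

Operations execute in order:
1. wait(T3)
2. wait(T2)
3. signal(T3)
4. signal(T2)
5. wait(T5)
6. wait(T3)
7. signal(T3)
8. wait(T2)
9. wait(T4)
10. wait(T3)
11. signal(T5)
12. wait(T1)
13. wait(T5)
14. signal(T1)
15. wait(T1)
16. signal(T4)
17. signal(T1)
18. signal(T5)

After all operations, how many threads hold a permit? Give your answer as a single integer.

Answer: 2

Derivation:
Step 1: wait(T3) -> count=3 queue=[] holders={T3}
Step 2: wait(T2) -> count=2 queue=[] holders={T2,T3}
Step 3: signal(T3) -> count=3 queue=[] holders={T2}
Step 4: signal(T2) -> count=4 queue=[] holders={none}
Step 5: wait(T5) -> count=3 queue=[] holders={T5}
Step 6: wait(T3) -> count=2 queue=[] holders={T3,T5}
Step 7: signal(T3) -> count=3 queue=[] holders={T5}
Step 8: wait(T2) -> count=2 queue=[] holders={T2,T5}
Step 9: wait(T4) -> count=1 queue=[] holders={T2,T4,T5}
Step 10: wait(T3) -> count=0 queue=[] holders={T2,T3,T4,T5}
Step 11: signal(T5) -> count=1 queue=[] holders={T2,T3,T4}
Step 12: wait(T1) -> count=0 queue=[] holders={T1,T2,T3,T4}
Step 13: wait(T5) -> count=0 queue=[T5] holders={T1,T2,T3,T4}
Step 14: signal(T1) -> count=0 queue=[] holders={T2,T3,T4,T5}
Step 15: wait(T1) -> count=0 queue=[T1] holders={T2,T3,T4,T5}
Step 16: signal(T4) -> count=0 queue=[] holders={T1,T2,T3,T5}
Step 17: signal(T1) -> count=1 queue=[] holders={T2,T3,T5}
Step 18: signal(T5) -> count=2 queue=[] holders={T2,T3}
Final holders: {T2,T3} -> 2 thread(s)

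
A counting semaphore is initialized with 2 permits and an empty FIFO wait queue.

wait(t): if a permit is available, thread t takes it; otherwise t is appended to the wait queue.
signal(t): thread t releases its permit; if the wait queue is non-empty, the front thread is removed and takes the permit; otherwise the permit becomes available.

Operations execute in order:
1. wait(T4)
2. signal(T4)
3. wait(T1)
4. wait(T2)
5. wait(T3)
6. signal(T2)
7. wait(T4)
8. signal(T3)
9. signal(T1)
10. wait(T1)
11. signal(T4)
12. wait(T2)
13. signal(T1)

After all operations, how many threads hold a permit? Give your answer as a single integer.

Step 1: wait(T4) -> count=1 queue=[] holders={T4}
Step 2: signal(T4) -> count=2 queue=[] holders={none}
Step 3: wait(T1) -> count=1 queue=[] holders={T1}
Step 4: wait(T2) -> count=0 queue=[] holders={T1,T2}
Step 5: wait(T3) -> count=0 queue=[T3] holders={T1,T2}
Step 6: signal(T2) -> count=0 queue=[] holders={T1,T3}
Step 7: wait(T4) -> count=0 queue=[T4] holders={T1,T3}
Step 8: signal(T3) -> count=0 queue=[] holders={T1,T4}
Step 9: signal(T1) -> count=1 queue=[] holders={T4}
Step 10: wait(T1) -> count=0 queue=[] holders={T1,T4}
Step 11: signal(T4) -> count=1 queue=[] holders={T1}
Step 12: wait(T2) -> count=0 queue=[] holders={T1,T2}
Step 13: signal(T1) -> count=1 queue=[] holders={T2}
Final holders: {T2} -> 1 thread(s)

Answer: 1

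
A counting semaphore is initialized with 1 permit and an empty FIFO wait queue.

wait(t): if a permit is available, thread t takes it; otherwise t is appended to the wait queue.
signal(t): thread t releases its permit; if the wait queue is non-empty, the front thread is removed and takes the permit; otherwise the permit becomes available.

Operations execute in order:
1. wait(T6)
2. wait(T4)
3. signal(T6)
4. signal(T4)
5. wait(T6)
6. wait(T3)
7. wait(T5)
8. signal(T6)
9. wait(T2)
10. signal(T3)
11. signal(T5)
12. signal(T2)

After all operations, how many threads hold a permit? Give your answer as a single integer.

Step 1: wait(T6) -> count=0 queue=[] holders={T6}
Step 2: wait(T4) -> count=0 queue=[T4] holders={T6}
Step 3: signal(T6) -> count=0 queue=[] holders={T4}
Step 4: signal(T4) -> count=1 queue=[] holders={none}
Step 5: wait(T6) -> count=0 queue=[] holders={T6}
Step 6: wait(T3) -> count=0 queue=[T3] holders={T6}
Step 7: wait(T5) -> count=0 queue=[T3,T5] holders={T6}
Step 8: signal(T6) -> count=0 queue=[T5] holders={T3}
Step 9: wait(T2) -> count=0 queue=[T5,T2] holders={T3}
Step 10: signal(T3) -> count=0 queue=[T2] holders={T5}
Step 11: signal(T5) -> count=0 queue=[] holders={T2}
Step 12: signal(T2) -> count=1 queue=[] holders={none}
Final holders: {none} -> 0 thread(s)

Answer: 0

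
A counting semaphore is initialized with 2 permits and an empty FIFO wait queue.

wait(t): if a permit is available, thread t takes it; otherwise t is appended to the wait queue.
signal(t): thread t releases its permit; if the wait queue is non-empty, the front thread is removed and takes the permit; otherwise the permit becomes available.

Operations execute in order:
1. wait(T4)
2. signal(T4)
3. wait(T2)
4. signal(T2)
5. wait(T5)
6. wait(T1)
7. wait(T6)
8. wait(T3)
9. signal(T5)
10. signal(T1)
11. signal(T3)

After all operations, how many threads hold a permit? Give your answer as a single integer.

Step 1: wait(T4) -> count=1 queue=[] holders={T4}
Step 2: signal(T4) -> count=2 queue=[] holders={none}
Step 3: wait(T2) -> count=1 queue=[] holders={T2}
Step 4: signal(T2) -> count=2 queue=[] holders={none}
Step 5: wait(T5) -> count=1 queue=[] holders={T5}
Step 6: wait(T1) -> count=0 queue=[] holders={T1,T5}
Step 7: wait(T6) -> count=0 queue=[T6] holders={T1,T5}
Step 8: wait(T3) -> count=0 queue=[T6,T3] holders={T1,T5}
Step 9: signal(T5) -> count=0 queue=[T3] holders={T1,T6}
Step 10: signal(T1) -> count=0 queue=[] holders={T3,T6}
Step 11: signal(T3) -> count=1 queue=[] holders={T6}
Final holders: {T6} -> 1 thread(s)

Answer: 1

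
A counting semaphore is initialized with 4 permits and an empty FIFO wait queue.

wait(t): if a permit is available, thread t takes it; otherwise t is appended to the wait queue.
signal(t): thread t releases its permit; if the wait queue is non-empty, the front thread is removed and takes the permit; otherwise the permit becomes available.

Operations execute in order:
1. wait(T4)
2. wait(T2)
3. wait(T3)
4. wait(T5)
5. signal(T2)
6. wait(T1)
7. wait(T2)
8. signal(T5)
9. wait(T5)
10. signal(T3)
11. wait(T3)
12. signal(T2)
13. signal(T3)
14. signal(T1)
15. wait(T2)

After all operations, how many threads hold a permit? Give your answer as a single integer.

Answer: 3

Derivation:
Step 1: wait(T4) -> count=3 queue=[] holders={T4}
Step 2: wait(T2) -> count=2 queue=[] holders={T2,T4}
Step 3: wait(T3) -> count=1 queue=[] holders={T2,T3,T4}
Step 4: wait(T5) -> count=0 queue=[] holders={T2,T3,T4,T5}
Step 5: signal(T2) -> count=1 queue=[] holders={T3,T4,T5}
Step 6: wait(T1) -> count=0 queue=[] holders={T1,T3,T4,T5}
Step 7: wait(T2) -> count=0 queue=[T2] holders={T1,T3,T4,T5}
Step 8: signal(T5) -> count=0 queue=[] holders={T1,T2,T3,T4}
Step 9: wait(T5) -> count=0 queue=[T5] holders={T1,T2,T3,T4}
Step 10: signal(T3) -> count=0 queue=[] holders={T1,T2,T4,T5}
Step 11: wait(T3) -> count=0 queue=[T3] holders={T1,T2,T4,T5}
Step 12: signal(T2) -> count=0 queue=[] holders={T1,T3,T4,T5}
Step 13: signal(T3) -> count=1 queue=[] holders={T1,T4,T5}
Step 14: signal(T1) -> count=2 queue=[] holders={T4,T5}
Step 15: wait(T2) -> count=1 queue=[] holders={T2,T4,T5}
Final holders: {T2,T4,T5} -> 3 thread(s)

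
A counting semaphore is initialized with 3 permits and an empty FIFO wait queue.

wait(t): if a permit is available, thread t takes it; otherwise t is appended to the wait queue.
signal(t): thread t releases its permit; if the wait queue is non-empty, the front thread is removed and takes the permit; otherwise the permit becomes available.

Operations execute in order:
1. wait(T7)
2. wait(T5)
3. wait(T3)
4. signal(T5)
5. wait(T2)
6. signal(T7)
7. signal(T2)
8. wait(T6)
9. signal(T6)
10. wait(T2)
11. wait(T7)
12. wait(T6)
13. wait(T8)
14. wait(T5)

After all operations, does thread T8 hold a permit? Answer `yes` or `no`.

Step 1: wait(T7) -> count=2 queue=[] holders={T7}
Step 2: wait(T5) -> count=1 queue=[] holders={T5,T7}
Step 3: wait(T3) -> count=0 queue=[] holders={T3,T5,T7}
Step 4: signal(T5) -> count=1 queue=[] holders={T3,T7}
Step 5: wait(T2) -> count=0 queue=[] holders={T2,T3,T7}
Step 6: signal(T7) -> count=1 queue=[] holders={T2,T3}
Step 7: signal(T2) -> count=2 queue=[] holders={T3}
Step 8: wait(T6) -> count=1 queue=[] holders={T3,T6}
Step 9: signal(T6) -> count=2 queue=[] holders={T3}
Step 10: wait(T2) -> count=1 queue=[] holders={T2,T3}
Step 11: wait(T7) -> count=0 queue=[] holders={T2,T3,T7}
Step 12: wait(T6) -> count=0 queue=[T6] holders={T2,T3,T7}
Step 13: wait(T8) -> count=0 queue=[T6,T8] holders={T2,T3,T7}
Step 14: wait(T5) -> count=0 queue=[T6,T8,T5] holders={T2,T3,T7}
Final holders: {T2,T3,T7} -> T8 not in holders

Answer: no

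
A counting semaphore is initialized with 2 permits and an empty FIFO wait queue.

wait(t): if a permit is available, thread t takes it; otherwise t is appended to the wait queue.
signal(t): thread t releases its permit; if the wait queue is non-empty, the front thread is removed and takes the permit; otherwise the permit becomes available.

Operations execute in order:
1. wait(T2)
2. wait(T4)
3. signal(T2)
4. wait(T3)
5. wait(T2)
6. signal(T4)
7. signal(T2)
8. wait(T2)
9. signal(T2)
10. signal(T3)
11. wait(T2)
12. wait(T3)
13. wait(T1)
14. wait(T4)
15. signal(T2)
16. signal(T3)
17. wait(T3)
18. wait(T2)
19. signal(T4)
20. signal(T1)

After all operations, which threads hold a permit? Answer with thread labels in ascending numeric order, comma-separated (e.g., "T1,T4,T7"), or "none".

Step 1: wait(T2) -> count=1 queue=[] holders={T2}
Step 2: wait(T4) -> count=0 queue=[] holders={T2,T4}
Step 3: signal(T2) -> count=1 queue=[] holders={T4}
Step 4: wait(T3) -> count=0 queue=[] holders={T3,T4}
Step 5: wait(T2) -> count=0 queue=[T2] holders={T3,T4}
Step 6: signal(T4) -> count=0 queue=[] holders={T2,T3}
Step 7: signal(T2) -> count=1 queue=[] holders={T3}
Step 8: wait(T2) -> count=0 queue=[] holders={T2,T3}
Step 9: signal(T2) -> count=1 queue=[] holders={T3}
Step 10: signal(T3) -> count=2 queue=[] holders={none}
Step 11: wait(T2) -> count=1 queue=[] holders={T2}
Step 12: wait(T3) -> count=0 queue=[] holders={T2,T3}
Step 13: wait(T1) -> count=0 queue=[T1] holders={T2,T3}
Step 14: wait(T4) -> count=0 queue=[T1,T4] holders={T2,T3}
Step 15: signal(T2) -> count=0 queue=[T4] holders={T1,T3}
Step 16: signal(T3) -> count=0 queue=[] holders={T1,T4}
Step 17: wait(T3) -> count=0 queue=[T3] holders={T1,T4}
Step 18: wait(T2) -> count=0 queue=[T3,T2] holders={T1,T4}
Step 19: signal(T4) -> count=0 queue=[T2] holders={T1,T3}
Step 20: signal(T1) -> count=0 queue=[] holders={T2,T3}
Final holders: T2,T3

Answer: T2,T3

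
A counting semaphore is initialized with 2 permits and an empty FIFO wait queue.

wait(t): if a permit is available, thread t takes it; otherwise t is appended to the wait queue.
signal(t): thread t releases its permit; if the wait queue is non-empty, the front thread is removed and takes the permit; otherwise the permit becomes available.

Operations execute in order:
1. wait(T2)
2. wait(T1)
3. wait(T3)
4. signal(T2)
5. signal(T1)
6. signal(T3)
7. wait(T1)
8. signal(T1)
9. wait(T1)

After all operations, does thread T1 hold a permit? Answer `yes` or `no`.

Step 1: wait(T2) -> count=1 queue=[] holders={T2}
Step 2: wait(T1) -> count=0 queue=[] holders={T1,T2}
Step 3: wait(T3) -> count=0 queue=[T3] holders={T1,T2}
Step 4: signal(T2) -> count=0 queue=[] holders={T1,T3}
Step 5: signal(T1) -> count=1 queue=[] holders={T3}
Step 6: signal(T3) -> count=2 queue=[] holders={none}
Step 7: wait(T1) -> count=1 queue=[] holders={T1}
Step 8: signal(T1) -> count=2 queue=[] holders={none}
Step 9: wait(T1) -> count=1 queue=[] holders={T1}
Final holders: {T1} -> T1 in holders

Answer: yes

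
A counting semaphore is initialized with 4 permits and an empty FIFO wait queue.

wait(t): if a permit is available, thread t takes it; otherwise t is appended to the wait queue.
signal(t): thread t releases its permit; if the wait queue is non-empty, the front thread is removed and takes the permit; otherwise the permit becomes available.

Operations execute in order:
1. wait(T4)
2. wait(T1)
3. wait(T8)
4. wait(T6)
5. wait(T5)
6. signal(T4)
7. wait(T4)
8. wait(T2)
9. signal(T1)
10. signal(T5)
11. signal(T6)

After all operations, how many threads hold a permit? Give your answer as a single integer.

Step 1: wait(T4) -> count=3 queue=[] holders={T4}
Step 2: wait(T1) -> count=2 queue=[] holders={T1,T4}
Step 3: wait(T8) -> count=1 queue=[] holders={T1,T4,T8}
Step 4: wait(T6) -> count=0 queue=[] holders={T1,T4,T6,T8}
Step 5: wait(T5) -> count=0 queue=[T5] holders={T1,T4,T6,T8}
Step 6: signal(T4) -> count=0 queue=[] holders={T1,T5,T6,T8}
Step 7: wait(T4) -> count=0 queue=[T4] holders={T1,T5,T6,T8}
Step 8: wait(T2) -> count=0 queue=[T4,T2] holders={T1,T5,T6,T8}
Step 9: signal(T1) -> count=0 queue=[T2] holders={T4,T5,T6,T8}
Step 10: signal(T5) -> count=0 queue=[] holders={T2,T4,T6,T8}
Step 11: signal(T6) -> count=1 queue=[] holders={T2,T4,T8}
Final holders: {T2,T4,T8} -> 3 thread(s)

Answer: 3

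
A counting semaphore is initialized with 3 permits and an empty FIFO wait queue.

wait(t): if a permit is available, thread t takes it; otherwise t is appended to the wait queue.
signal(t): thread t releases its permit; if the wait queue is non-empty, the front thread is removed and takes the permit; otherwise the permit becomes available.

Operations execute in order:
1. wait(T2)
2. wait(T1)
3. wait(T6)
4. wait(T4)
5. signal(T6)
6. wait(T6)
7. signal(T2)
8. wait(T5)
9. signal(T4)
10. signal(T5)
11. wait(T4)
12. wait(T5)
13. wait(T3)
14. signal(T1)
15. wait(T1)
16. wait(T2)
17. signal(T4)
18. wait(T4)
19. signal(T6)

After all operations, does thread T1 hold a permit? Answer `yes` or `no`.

Step 1: wait(T2) -> count=2 queue=[] holders={T2}
Step 2: wait(T1) -> count=1 queue=[] holders={T1,T2}
Step 3: wait(T6) -> count=0 queue=[] holders={T1,T2,T6}
Step 4: wait(T4) -> count=0 queue=[T4] holders={T1,T2,T6}
Step 5: signal(T6) -> count=0 queue=[] holders={T1,T2,T4}
Step 6: wait(T6) -> count=0 queue=[T6] holders={T1,T2,T4}
Step 7: signal(T2) -> count=0 queue=[] holders={T1,T4,T6}
Step 8: wait(T5) -> count=0 queue=[T5] holders={T1,T4,T6}
Step 9: signal(T4) -> count=0 queue=[] holders={T1,T5,T6}
Step 10: signal(T5) -> count=1 queue=[] holders={T1,T6}
Step 11: wait(T4) -> count=0 queue=[] holders={T1,T4,T6}
Step 12: wait(T5) -> count=0 queue=[T5] holders={T1,T4,T6}
Step 13: wait(T3) -> count=0 queue=[T5,T3] holders={T1,T4,T6}
Step 14: signal(T1) -> count=0 queue=[T3] holders={T4,T5,T6}
Step 15: wait(T1) -> count=0 queue=[T3,T1] holders={T4,T5,T6}
Step 16: wait(T2) -> count=0 queue=[T3,T1,T2] holders={T4,T5,T6}
Step 17: signal(T4) -> count=0 queue=[T1,T2] holders={T3,T5,T6}
Step 18: wait(T4) -> count=0 queue=[T1,T2,T4] holders={T3,T5,T6}
Step 19: signal(T6) -> count=0 queue=[T2,T4] holders={T1,T3,T5}
Final holders: {T1,T3,T5} -> T1 in holders

Answer: yes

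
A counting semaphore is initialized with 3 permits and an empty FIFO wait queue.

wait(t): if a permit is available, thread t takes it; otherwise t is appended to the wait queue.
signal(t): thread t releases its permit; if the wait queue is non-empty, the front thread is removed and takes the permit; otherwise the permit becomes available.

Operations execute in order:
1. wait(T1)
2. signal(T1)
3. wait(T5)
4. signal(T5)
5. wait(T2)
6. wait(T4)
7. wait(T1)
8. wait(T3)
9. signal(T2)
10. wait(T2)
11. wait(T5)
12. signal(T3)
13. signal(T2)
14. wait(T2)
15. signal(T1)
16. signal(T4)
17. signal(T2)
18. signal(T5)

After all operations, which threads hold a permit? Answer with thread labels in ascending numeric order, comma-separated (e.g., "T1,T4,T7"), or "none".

Answer: none

Derivation:
Step 1: wait(T1) -> count=2 queue=[] holders={T1}
Step 2: signal(T1) -> count=3 queue=[] holders={none}
Step 3: wait(T5) -> count=2 queue=[] holders={T5}
Step 4: signal(T5) -> count=3 queue=[] holders={none}
Step 5: wait(T2) -> count=2 queue=[] holders={T2}
Step 6: wait(T4) -> count=1 queue=[] holders={T2,T4}
Step 7: wait(T1) -> count=0 queue=[] holders={T1,T2,T4}
Step 8: wait(T3) -> count=0 queue=[T3] holders={T1,T2,T4}
Step 9: signal(T2) -> count=0 queue=[] holders={T1,T3,T4}
Step 10: wait(T2) -> count=0 queue=[T2] holders={T1,T3,T4}
Step 11: wait(T5) -> count=0 queue=[T2,T5] holders={T1,T3,T4}
Step 12: signal(T3) -> count=0 queue=[T5] holders={T1,T2,T4}
Step 13: signal(T2) -> count=0 queue=[] holders={T1,T4,T5}
Step 14: wait(T2) -> count=0 queue=[T2] holders={T1,T4,T5}
Step 15: signal(T1) -> count=0 queue=[] holders={T2,T4,T5}
Step 16: signal(T4) -> count=1 queue=[] holders={T2,T5}
Step 17: signal(T2) -> count=2 queue=[] holders={T5}
Step 18: signal(T5) -> count=3 queue=[] holders={none}
Final holders: none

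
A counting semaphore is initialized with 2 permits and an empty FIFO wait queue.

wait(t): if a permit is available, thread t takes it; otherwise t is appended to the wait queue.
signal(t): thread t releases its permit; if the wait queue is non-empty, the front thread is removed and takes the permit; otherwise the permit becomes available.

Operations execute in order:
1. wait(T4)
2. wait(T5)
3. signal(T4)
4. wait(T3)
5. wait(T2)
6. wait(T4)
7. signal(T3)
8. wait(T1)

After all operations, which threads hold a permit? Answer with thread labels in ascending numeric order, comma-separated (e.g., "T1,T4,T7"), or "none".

Answer: T2,T5

Derivation:
Step 1: wait(T4) -> count=1 queue=[] holders={T4}
Step 2: wait(T5) -> count=0 queue=[] holders={T4,T5}
Step 3: signal(T4) -> count=1 queue=[] holders={T5}
Step 4: wait(T3) -> count=0 queue=[] holders={T3,T5}
Step 5: wait(T2) -> count=0 queue=[T2] holders={T3,T5}
Step 6: wait(T4) -> count=0 queue=[T2,T4] holders={T3,T5}
Step 7: signal(T3) -> count=0 queue=[T4] holders={T2,T5}
Step 8: wait(T1) -> count=0 queue=[T4,T1] holders={T2,T5}
Final holders: T2,T5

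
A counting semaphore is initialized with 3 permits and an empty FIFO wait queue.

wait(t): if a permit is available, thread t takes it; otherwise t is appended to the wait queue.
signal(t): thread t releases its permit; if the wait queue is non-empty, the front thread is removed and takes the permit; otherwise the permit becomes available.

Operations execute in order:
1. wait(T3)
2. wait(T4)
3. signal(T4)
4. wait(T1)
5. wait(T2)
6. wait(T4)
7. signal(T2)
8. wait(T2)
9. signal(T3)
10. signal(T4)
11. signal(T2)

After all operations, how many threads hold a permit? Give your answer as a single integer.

Answer: 1

Derivation:
Step 1: wait(T3) -> count=2 queue=[] holders={T3}
Step 2: wait(T4) -> count=1 queue=[] holders={T3,T4}
Step 3: signal(T4) -> count=2 queue=[] holders={T3}
Step 4: wait(T1) -> count=1 queue=[] holders={T1,T3}
Step 5: wait(T2) -> count=0 queue=[] holders={T1,T2,T3}
Step 6: wait(T4) -> count=0 queue=[T4] holders={T1,T2,T3}
Step 7: signal(T2) -> count=0 queue=[] holders={T1,T3,T4}
Step 8: wait(T2) -> count=0 queue=[T2] holders={T1,T3,T4}
Step 9: signal(T3) -> count=0 queue=[] holders={T1,T2,T4}
Step 10: signal(T4) -> count=1 queue=[] holders={T1,T2}
Step 11: signal(T2) -> count=2 queue=[] holders={T1}
Final holders: {T1} -> 1 thread(s)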